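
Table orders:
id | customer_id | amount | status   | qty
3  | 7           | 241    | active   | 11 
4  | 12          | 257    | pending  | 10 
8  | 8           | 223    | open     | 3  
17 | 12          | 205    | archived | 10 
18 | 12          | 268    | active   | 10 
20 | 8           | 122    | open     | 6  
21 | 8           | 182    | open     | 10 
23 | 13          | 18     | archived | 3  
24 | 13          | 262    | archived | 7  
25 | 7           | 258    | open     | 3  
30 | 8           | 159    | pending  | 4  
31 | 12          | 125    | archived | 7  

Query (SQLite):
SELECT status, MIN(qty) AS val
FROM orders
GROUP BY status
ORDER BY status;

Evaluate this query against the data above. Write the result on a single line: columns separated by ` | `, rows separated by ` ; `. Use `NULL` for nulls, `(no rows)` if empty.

active | 10 ; archived | 3 ; open | 3 ; pending | 4

Partition orders by status; compute MIN(qty) within each group.
  active: ids {3, 18} → MIN(qty)=10
  archived: ids {17, 23, 24, 31} → MIN(qty)=3
  open: ids {8, 20, 21, 25} → MIN(qty)=3
  pending: ids {4, 30} → MIN(qty)=4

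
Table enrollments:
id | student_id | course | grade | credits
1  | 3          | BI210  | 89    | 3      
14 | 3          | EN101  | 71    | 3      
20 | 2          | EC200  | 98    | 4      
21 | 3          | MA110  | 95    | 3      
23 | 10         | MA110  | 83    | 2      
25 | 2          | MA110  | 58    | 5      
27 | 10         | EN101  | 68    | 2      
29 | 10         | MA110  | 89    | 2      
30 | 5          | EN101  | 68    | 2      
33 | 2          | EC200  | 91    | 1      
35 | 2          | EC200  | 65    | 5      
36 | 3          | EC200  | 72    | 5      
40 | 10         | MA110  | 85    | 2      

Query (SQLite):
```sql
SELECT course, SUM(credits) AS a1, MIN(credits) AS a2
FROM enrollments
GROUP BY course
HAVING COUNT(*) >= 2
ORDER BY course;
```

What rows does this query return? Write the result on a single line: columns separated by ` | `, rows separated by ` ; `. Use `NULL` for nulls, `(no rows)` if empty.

EC200 | 15 | 1 ; EN101 | 7 | 2 ; MA110 | 14 | 2

Group enrollments by course.
Per group compute: SUM(credits), MIN(credits).
HAVING: drop groups with fewer than 2 rows.
  BI210: ids {1} → SUM(credits)=3, MIN(credits)=3
  EC200: ids {20, 33, 35, 36} → SUM(credits)=15, MIN(credits)=1
  EN101: ids {14, 27, 30} → SUM(credits)=7, MIN(credits)=2
  MA110: ids {21, 23, 25, 29, 40} → SUM(credits)=14, MIN(credits)=2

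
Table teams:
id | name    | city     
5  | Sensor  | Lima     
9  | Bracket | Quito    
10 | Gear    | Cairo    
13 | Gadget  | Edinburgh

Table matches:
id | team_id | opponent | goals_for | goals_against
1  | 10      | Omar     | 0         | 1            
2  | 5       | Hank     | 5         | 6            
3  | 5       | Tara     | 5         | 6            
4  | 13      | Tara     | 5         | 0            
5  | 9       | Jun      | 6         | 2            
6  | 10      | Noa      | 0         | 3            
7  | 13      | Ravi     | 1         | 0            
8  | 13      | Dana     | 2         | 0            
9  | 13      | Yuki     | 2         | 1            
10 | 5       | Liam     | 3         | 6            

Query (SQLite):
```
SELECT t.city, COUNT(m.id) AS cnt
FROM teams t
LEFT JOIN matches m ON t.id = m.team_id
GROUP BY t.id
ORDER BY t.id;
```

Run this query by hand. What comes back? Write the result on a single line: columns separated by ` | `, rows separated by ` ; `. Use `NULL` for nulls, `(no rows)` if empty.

Lima | 3 ; Quito | 1 ; Cairo | 2 ; Edinburgh | 4

LEFT JOIN keeps every teams row; unmatched ones get NULL for matches columns.
Group by teams.id and compute COUNT(m.id). COUNT(col) of an all-NULL group is 0.
  5: ids {2, 3, 10} → COUNT(m.id)=3
  9: ids {5} → COUNT(m.id)=1
  10: ids {1, 6} → COUNT(m.id)=2
  13: ids {4, 7, 8, 9} → COUNT(m.id)=4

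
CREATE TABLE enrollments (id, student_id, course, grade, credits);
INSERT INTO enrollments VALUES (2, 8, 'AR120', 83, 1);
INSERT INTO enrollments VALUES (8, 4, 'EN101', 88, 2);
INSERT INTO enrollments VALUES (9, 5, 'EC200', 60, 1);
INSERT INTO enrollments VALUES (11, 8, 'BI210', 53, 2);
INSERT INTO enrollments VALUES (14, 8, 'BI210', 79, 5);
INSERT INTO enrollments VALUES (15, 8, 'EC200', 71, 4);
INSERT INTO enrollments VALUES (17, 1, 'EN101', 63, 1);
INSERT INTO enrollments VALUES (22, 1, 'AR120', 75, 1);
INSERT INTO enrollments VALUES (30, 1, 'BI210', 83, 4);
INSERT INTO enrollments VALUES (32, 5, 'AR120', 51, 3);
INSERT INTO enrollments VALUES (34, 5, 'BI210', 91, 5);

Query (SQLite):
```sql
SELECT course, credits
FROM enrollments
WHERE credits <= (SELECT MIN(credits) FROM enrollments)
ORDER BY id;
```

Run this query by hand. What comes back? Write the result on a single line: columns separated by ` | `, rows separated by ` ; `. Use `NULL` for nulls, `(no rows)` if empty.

AR120 | 1 ; EC200 | 1 ; EN101 | 1 ; AR120 | 1

Scalar subquery: MIN(credits) over all enrollments rows = 1.
Keep rows where credits <= that value.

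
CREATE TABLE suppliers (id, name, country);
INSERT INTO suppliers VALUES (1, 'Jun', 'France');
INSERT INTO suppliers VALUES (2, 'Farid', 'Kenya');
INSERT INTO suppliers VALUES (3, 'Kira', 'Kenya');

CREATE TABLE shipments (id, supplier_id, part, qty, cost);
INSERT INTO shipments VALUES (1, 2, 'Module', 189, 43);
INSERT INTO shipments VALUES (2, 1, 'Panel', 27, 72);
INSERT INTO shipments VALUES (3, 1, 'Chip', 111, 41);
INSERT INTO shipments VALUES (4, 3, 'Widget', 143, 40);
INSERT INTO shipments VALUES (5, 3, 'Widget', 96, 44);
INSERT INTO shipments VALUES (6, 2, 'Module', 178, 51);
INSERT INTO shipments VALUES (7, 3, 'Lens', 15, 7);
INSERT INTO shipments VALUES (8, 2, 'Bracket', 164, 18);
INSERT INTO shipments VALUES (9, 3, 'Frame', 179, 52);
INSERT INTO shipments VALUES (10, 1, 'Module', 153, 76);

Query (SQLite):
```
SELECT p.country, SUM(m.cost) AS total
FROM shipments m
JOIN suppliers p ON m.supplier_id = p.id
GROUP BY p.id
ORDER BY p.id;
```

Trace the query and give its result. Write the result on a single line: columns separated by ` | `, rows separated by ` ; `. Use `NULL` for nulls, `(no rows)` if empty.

Join each shipments row to its suppliers via supplier_id.
Group joined rows by suppliers.id; compute SUM(m.cost) per group.
  1: ids {2, 3, 10} → SUM(m.cost)=189
  2: ids {1, 6, 8} → SUM(m.cost)=112
  3: ids {4, 5, 7, 9} → SUM(m.cost)=143

France | 189 ; Kenya | 112 ; Kenya | 143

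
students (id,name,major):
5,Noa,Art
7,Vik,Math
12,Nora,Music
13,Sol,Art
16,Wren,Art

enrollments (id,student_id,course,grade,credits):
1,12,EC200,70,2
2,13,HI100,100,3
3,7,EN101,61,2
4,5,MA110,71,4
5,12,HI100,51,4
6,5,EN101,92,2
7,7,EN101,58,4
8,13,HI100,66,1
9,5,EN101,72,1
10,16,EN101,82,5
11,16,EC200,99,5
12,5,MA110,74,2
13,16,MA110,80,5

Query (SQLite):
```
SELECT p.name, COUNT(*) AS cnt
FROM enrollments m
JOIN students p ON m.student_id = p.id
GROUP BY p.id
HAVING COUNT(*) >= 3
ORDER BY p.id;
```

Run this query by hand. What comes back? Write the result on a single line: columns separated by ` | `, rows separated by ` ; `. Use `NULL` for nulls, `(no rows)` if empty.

Join each enrollments row to its students via student_id.
Group joined rows by students.id; compute COUNT(*) per group.
HAVING: keep groups with count ≥ 3.
  5: ids {4, 6, 9, 12} → COUNT(*)=4
  7: ids {3, 7} → COUNT(*)=2
  12: ids {1, 5} → COUNT(*)=2
  13: ids {2, 8} → COUNT(*)=2
  16: ids {10, 11, 13} → COUNT(*)=3

Noa | 4 ; Wren | 3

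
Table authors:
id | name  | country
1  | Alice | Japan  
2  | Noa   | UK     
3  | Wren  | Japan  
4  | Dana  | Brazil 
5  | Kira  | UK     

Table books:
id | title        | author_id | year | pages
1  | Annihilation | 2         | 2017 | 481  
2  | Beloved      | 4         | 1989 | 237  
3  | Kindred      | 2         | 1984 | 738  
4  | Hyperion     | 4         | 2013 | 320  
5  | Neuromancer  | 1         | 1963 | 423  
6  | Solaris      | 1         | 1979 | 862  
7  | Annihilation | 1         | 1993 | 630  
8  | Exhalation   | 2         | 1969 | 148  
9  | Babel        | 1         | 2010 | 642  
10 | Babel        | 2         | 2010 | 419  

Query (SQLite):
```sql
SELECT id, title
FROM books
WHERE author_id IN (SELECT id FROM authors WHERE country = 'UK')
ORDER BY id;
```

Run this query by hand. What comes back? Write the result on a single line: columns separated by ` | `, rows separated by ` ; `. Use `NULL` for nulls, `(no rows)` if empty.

1 | Annihilation ; 3 | Kindred ; 8 | Exhalation ; 10 | Babel

Inner query: authors.id where country = 'UK'.
Outer: keep books rows whose author_id is in that set.
Inner query → {2, 5}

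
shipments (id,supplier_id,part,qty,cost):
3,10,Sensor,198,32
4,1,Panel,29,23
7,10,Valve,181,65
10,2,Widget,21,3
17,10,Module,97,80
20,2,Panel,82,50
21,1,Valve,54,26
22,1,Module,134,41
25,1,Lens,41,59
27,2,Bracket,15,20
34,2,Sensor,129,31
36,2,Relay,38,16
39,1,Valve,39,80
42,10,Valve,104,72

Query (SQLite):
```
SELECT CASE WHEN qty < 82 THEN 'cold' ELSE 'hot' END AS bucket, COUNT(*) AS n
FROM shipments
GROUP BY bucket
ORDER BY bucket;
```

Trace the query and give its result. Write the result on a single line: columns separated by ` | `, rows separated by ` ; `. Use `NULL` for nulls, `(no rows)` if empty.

Bucket rows by qty < 82 → 'cold' else 'hot'; count each bucket.

cold | 7 ; hot | 7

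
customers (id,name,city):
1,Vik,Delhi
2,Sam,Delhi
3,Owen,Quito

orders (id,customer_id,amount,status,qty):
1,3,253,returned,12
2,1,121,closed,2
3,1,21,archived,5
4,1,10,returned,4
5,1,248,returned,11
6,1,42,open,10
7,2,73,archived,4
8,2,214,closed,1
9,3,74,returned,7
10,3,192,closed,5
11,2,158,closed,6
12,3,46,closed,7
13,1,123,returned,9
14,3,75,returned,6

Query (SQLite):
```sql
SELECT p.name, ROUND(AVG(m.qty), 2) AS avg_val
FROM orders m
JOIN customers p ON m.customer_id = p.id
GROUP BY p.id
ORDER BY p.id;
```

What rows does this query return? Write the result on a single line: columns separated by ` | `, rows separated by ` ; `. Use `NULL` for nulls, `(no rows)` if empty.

Vik | 6.83 ; Sam | 3.67 ; Owen | 7.4

Join each orders row to its customers via customer_id.
Group joined rows by customers.id; compute ROUND(AVG(m.qty), 2) per group.
  1: ids {2, 3, 4, 5, 6, 13} → ROUND(AVG(m.qty), 2)=6.83
  2: ids {7, 8, 11} → ROUND(AVG(m.qty), 2)=3.67
  3: ids {1, 9, 10, 12, 14} → ROUND(AVG(m.qty), 2)=7.4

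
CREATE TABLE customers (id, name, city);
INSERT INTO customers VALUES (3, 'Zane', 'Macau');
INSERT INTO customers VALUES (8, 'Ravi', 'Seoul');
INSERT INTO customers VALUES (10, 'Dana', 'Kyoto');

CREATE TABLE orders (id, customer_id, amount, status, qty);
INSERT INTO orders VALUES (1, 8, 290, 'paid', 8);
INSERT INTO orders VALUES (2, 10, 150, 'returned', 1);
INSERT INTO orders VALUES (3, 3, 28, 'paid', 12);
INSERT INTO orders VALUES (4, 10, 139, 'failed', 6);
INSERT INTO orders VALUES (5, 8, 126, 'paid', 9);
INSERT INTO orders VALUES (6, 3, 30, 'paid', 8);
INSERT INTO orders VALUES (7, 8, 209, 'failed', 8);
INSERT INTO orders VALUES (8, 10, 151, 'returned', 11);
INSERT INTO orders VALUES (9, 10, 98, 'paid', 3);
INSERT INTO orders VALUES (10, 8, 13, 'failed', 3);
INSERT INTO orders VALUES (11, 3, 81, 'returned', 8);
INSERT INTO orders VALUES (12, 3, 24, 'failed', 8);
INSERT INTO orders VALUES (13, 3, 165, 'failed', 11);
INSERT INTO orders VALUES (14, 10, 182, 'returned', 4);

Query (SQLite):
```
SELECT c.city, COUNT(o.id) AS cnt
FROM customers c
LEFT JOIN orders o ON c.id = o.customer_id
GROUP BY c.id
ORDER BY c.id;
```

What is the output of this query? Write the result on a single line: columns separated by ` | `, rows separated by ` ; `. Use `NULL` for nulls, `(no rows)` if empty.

LEFT JOIN keeps every customers row; unmatched ones get NULL for orders columns.
Group by customers.id and compute COUNT(o.id). COUNT(col) of an all-NULL group is 0.
  3: ids {3, 6, 11, 12, 13} → COUNT(o.id)=5
  8: ids {1, 5, 7, 10} → COUNT(o.id)=4
  10: ids {2, 4, 8, 9, 14} → COUNT(o.id)=5

Macau | 5 ; Seoul | 4 ; Kyoto | 5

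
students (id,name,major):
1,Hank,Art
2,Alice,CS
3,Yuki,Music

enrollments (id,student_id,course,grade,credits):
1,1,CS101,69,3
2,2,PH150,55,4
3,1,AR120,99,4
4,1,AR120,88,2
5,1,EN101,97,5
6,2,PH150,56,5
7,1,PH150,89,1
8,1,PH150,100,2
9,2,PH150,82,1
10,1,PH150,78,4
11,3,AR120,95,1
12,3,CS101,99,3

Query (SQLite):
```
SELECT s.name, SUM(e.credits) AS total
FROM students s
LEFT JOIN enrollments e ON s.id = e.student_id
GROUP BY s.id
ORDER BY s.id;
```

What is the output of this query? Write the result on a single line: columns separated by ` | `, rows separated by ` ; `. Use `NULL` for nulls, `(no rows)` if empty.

LEFT JOIN keeps every students row; unmatched ones get NULL for enrollments columns.
Group by students.id and compute SUM(e.credits). SUM over an all-NULL group is NULL.
  1: ids {1, 3, 4, 5, 7, 8, 10} → SUM(e.credits)=21
  2: ids {2, 6, 9} → SUM(e.credits)=10
  3: ids {11, 12} → SUM(e.credits)=4

Hank | 21 ; Alice | 10 ; Yuki | 4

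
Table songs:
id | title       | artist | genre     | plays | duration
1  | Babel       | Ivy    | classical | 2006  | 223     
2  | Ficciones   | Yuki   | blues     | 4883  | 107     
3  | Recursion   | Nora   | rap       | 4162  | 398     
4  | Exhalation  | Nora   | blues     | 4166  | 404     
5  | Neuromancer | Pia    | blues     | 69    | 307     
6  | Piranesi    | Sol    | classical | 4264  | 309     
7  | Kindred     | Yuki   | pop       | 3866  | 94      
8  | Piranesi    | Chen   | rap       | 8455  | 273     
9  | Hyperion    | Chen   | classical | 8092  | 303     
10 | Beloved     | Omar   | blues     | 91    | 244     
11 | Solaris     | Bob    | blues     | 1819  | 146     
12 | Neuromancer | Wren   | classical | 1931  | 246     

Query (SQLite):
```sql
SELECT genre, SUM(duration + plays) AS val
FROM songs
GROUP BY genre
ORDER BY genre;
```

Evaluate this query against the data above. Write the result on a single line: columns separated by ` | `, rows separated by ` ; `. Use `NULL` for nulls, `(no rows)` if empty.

blues | 12236 ; classical | 17374 ; pop | 3960 ; rap | 13288

For each row compute duration + plays.
Group by genre; take SUM of the expression per group.
  blues: ids {2, 4, 5, 10, 11} → SUM(duration + plays)=12236
  classical: ids {1, 6, 9, 12} → SUM(duration + plays)=17374
  pop: ids {7} → SUM(duration + plays)=3960
  rap: ids {3, 8} → SUM(duration + plays)=13288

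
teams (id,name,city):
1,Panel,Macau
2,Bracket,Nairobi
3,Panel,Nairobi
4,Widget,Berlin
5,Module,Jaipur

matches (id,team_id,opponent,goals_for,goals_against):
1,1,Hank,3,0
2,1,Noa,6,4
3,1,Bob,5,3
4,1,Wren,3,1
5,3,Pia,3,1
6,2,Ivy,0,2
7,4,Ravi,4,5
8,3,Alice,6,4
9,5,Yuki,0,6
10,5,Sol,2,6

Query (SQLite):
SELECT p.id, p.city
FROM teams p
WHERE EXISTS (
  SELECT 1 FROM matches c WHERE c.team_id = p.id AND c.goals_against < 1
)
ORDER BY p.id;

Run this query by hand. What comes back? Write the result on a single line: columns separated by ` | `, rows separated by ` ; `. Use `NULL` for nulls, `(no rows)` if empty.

1 | Macau

For each teams row, check whether any matches with matching team_id has goals_against < 1.
Keep rows where that is true.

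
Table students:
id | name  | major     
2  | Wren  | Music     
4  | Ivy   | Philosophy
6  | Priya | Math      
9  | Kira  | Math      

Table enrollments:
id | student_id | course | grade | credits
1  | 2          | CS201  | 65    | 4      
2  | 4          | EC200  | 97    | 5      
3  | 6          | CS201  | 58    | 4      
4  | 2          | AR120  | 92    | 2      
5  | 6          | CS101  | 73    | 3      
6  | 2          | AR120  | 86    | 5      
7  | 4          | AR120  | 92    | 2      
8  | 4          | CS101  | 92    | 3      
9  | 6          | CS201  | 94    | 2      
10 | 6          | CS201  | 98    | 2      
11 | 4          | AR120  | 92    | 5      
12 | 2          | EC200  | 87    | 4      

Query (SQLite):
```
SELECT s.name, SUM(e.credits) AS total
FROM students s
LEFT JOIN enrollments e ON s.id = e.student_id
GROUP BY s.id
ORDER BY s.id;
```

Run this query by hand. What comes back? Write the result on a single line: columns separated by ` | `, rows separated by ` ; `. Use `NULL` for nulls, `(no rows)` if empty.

LEFT JOIN keeps every students row; unmatched ones get NULL for enrollments columns.
Group by students.id and compute SUM(e.credits). SUM over an all-NULL group is NULL.
  2: ids {1, 4, 6, 12} → SUM(e.credits)=15
  4: ids {2, 7, 8, 11} → SUM(e.credits)=15
  6: ids {3, 5, 9, 10} → SUM(e.credits)=11
  9: ids {—} → SUM(e.credits)=NULL

Wren | 15 ; Ivy | 15 ; Priya | 11 ; Kira | NULL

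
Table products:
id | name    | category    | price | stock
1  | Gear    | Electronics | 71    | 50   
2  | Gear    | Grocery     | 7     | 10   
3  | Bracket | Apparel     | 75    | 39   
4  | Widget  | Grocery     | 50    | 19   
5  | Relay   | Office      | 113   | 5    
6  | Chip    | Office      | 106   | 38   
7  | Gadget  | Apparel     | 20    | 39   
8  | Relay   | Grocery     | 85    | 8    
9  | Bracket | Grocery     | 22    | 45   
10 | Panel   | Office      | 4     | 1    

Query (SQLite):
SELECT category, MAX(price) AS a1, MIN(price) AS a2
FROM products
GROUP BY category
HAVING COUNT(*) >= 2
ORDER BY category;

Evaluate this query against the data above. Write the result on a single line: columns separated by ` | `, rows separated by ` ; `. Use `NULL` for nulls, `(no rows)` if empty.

Group products by category.
Per group compute: MAX(price), MIN(price).
HAVING: drop groups with fewer than 2 rows.
  Apparel: ids {3, 7} → MAX(price)=75, MIN(price)=20
  Electronics: ids {1} → MAX(price)=71, MIN(price)=71
  Grocery: ids {2, 4, 8, 9} → MAX(price)=85, MIN(price)=7
  Office: ids {5, 6, 10} → MAX(price)=113, MIN(price)=4

Apparel | 75 | 20 ; Grocery | 85 | 7 ; Office | 113 | 4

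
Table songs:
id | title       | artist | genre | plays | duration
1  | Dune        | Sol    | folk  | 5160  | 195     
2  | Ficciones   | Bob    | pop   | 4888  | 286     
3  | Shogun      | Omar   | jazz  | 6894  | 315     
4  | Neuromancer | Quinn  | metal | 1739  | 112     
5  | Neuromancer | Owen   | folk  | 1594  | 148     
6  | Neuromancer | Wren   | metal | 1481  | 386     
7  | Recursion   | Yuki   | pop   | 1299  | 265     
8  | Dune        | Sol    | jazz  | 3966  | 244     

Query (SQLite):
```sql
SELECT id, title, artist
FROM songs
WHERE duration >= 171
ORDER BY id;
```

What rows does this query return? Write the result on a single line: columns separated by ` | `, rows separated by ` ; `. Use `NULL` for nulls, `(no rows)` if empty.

1 | Dune | Sol ; 2 | Ficciones | Bob ; 3 | Shogun | Omar ; 6 | Neuromancer | Wren ; 7 | Recursion | Yuki ; 8 | Dune | Sol

duration >= 171: ids {1, 2, 3, 6, 7, 8}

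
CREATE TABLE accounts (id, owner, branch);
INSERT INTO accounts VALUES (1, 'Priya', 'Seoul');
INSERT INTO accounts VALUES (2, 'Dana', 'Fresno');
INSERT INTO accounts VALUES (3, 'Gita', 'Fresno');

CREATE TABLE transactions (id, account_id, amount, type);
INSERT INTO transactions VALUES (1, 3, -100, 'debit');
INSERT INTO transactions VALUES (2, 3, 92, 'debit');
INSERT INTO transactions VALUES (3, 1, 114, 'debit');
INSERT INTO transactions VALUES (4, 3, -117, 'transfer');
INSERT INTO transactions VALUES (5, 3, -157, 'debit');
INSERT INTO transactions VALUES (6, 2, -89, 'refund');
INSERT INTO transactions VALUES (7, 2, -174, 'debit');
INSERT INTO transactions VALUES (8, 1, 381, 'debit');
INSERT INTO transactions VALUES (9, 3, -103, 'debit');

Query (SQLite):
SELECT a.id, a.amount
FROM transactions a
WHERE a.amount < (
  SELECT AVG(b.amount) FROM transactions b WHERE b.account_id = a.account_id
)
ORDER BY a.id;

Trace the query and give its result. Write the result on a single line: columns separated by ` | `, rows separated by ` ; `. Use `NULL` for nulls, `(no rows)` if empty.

1 | -100 ; 3 | 114 ; 4 | -117 ; 5 | -157 ; 7 | -174 ; 9 | -103

For each transactions row a, compute AVG(amount) over rows sharing a.account_id.
Keep row a if a.amount < that per-group AVG.
  account_id=1: AVG(amount) = 247.5
  account_id=2: AVG(amount) = -131.5
  account_id=3: AVG(amount) = -77.0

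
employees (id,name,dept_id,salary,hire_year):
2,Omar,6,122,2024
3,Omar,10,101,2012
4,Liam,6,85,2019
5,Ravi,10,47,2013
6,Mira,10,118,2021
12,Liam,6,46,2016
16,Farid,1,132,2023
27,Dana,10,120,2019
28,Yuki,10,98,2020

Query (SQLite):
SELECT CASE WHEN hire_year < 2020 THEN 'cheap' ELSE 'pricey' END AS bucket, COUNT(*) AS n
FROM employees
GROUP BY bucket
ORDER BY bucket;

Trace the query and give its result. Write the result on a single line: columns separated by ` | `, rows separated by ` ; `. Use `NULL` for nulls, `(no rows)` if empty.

Bucket rows by hire_year < 2020 → 'cheap' else 'pricey'; count each bucket.

cheap | 5 ; pricey | 4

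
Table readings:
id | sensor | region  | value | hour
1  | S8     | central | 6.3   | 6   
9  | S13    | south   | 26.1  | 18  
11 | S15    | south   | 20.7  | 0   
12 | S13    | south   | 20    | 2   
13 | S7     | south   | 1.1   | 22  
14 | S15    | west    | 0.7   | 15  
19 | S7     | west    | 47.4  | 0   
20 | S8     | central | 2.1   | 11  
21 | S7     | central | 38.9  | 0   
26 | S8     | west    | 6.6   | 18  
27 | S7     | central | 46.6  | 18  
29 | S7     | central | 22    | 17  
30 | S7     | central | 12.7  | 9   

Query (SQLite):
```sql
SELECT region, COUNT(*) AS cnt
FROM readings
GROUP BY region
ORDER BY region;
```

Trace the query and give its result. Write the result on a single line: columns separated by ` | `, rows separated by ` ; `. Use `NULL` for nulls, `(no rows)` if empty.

Partition readings by region; compute COUNT(*) within each group.
  central: ids {1, 20, 21, 27, 29, 30} → COUNT(*)=6
  south: ids {9, 11, 12, 13} → COUNT(*)=4
  west: ids {14, 19, 26} → COUNT(*)=3

central | 6 ; south | 4 ; west | 3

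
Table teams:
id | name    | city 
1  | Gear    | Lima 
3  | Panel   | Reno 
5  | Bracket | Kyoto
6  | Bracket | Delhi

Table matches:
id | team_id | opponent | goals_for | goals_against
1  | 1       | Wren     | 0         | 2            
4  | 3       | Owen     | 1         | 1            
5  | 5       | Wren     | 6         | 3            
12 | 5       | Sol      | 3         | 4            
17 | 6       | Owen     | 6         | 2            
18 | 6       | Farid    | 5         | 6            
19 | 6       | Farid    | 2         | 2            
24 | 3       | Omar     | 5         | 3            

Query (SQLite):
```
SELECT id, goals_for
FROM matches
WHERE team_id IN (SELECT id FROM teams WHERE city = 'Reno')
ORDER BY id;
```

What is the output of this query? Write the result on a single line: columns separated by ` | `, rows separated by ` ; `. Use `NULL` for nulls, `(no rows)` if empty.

Inner query: teams.id where city = 'Reno'.
Outer: keep matches rows whose team_id is in that set.
Inner query → {3}

4 | 1 ; 24 | 5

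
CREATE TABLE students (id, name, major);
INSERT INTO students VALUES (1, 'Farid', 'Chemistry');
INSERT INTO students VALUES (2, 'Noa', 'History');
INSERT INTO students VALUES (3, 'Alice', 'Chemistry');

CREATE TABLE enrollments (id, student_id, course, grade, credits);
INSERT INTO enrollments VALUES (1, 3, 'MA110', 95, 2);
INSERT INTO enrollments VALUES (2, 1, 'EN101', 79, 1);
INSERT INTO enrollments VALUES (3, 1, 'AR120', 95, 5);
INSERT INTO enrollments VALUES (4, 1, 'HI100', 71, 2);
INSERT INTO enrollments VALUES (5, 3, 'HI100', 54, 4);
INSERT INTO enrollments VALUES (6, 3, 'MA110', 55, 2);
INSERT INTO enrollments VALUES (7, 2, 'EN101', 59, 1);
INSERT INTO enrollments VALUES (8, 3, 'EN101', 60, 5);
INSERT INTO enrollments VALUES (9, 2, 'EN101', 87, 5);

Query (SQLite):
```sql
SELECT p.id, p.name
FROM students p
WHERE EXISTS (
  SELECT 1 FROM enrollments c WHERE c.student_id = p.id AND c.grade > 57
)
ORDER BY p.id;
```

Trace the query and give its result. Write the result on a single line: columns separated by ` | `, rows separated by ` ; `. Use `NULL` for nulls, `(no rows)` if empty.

1 | Farid ; 2 | Noa ; 3 | Alice

For each students row, check whether any enrollments with matching student_id has grade > 57.
Keep rows where that is true.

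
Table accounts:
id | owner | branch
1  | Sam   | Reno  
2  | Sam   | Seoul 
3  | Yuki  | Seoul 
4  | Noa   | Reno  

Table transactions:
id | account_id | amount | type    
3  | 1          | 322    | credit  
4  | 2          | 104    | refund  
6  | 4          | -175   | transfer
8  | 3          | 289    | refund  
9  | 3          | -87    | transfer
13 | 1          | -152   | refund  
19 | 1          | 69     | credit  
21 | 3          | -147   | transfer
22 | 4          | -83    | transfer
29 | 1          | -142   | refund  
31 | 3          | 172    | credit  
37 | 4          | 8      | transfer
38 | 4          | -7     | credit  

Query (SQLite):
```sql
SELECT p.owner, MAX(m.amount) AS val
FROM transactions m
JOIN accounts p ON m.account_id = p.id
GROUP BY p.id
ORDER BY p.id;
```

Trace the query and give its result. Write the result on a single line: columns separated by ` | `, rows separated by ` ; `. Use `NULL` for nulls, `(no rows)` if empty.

Sam | 322 ; Sam | 104 ; Yuki | 289 ; Noa | 8

Join each transactions row to its accounts via account_id.
Group joined rows by accounts.id; compute MAX(m.amount) per group.
  1: ids {3, 13, 19, 29} → MAX(m.amount)=322
  2: ids {4} → MAX(m.amount)=104
  3: ids {8, 9, 21, 31} → MAX(m.amount)=289
  4: ids {6, 22, 37, 38} → MAX(m.amount)=8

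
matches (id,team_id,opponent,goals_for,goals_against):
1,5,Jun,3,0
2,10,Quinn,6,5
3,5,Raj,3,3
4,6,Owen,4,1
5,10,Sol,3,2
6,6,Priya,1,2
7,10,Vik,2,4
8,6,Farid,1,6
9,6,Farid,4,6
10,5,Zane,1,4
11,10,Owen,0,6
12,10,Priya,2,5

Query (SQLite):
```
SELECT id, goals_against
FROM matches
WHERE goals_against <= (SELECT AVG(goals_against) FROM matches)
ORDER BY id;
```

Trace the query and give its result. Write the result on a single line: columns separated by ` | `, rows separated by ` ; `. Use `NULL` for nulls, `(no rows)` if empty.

1 | 0 ; 3 | 3 ; 4 | 1 ; 5 | 2 ; 6 | 2

Scalar subquery: AVG(goals_against) over all matches rows = 3.666667 (≈; comparison uses full precision).
Keep rows where goals_against <= that value.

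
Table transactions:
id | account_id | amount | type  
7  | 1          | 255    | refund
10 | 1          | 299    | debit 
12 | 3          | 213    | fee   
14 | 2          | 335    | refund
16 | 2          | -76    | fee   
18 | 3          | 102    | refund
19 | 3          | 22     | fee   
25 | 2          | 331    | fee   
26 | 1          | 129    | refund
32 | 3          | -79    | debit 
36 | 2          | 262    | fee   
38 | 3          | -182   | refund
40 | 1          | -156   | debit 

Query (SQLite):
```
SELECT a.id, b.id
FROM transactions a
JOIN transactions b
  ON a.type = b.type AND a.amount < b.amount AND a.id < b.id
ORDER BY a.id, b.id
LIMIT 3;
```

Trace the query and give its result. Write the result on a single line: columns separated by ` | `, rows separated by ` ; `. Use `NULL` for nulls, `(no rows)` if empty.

7 | 14 ; 12 | 25 ; 12 | 36

Pairs (a,b) with same type, a.amount < b.amount, a.id < b.id.
type groups: debit:{10,32,40} fee:{12,16,19,25,36} refund:{7,14,18,26,38}
Ordered by (a.id, b.id); first 3.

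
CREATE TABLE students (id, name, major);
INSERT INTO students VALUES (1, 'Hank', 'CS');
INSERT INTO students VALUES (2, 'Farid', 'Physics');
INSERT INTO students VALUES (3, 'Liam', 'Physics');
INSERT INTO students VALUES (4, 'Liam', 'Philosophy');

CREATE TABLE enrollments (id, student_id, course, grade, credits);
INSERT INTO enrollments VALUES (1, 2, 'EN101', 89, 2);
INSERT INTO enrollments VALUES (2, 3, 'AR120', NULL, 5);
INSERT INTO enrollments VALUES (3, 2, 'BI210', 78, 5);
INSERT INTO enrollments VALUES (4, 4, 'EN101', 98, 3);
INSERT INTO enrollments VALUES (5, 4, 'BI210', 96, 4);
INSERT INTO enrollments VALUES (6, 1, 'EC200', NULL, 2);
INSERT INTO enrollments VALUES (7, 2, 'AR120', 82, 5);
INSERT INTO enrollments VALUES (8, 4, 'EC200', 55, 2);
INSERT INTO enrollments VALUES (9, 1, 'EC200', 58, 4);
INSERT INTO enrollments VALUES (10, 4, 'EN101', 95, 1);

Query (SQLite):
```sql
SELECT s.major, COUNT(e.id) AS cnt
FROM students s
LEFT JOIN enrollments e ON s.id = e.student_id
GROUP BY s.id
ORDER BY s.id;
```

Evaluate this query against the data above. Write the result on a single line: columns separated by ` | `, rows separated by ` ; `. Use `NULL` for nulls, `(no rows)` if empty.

CS | 2 ; Physics | 3 ; Physics | 1 ; Philosophy | 4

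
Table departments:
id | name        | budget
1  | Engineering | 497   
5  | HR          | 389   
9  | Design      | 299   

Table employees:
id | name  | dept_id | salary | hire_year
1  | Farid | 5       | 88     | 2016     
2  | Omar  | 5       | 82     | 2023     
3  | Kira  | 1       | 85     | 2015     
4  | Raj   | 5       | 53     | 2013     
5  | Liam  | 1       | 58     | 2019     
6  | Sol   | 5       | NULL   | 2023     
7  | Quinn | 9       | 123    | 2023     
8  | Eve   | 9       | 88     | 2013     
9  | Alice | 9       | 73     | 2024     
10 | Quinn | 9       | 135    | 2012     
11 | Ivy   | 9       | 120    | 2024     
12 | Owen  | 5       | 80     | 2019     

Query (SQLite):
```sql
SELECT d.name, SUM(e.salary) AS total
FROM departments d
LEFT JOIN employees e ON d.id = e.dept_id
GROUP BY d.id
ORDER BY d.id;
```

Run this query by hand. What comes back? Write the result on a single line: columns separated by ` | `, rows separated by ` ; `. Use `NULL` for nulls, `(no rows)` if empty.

LEFT JOIN keeps every departments row; unmatched ones get NULL for employees columns.
Group by departments.id and compute SUM(e.salary). SUM over an all-NULL group is NULL.
  1: ids {3, 5} → SUM(e.salary)=143
  5: ids {1, 2, 4, 6, 12} → SUM(e.salary)=303
  9: ids {7, 8, 9, 10, 11} → SUM(e.salary)=539

Engineering | 143 ; HR | 303 ; Design | 539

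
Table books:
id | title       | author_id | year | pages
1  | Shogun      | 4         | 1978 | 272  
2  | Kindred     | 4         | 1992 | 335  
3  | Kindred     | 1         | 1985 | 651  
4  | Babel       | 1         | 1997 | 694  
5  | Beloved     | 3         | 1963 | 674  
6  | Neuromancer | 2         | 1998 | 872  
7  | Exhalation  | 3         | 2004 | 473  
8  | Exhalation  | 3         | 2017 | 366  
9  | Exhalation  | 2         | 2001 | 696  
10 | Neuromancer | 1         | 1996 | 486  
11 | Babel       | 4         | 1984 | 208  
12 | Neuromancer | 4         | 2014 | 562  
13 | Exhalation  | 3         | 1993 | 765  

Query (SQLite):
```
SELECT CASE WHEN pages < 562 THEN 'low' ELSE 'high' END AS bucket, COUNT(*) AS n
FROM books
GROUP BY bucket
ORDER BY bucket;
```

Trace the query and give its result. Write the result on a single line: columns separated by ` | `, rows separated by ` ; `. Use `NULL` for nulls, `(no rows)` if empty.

high | 7 ; low | 6

Bucket rows by pages < 562 → 'low' else 'high'; count each bucket.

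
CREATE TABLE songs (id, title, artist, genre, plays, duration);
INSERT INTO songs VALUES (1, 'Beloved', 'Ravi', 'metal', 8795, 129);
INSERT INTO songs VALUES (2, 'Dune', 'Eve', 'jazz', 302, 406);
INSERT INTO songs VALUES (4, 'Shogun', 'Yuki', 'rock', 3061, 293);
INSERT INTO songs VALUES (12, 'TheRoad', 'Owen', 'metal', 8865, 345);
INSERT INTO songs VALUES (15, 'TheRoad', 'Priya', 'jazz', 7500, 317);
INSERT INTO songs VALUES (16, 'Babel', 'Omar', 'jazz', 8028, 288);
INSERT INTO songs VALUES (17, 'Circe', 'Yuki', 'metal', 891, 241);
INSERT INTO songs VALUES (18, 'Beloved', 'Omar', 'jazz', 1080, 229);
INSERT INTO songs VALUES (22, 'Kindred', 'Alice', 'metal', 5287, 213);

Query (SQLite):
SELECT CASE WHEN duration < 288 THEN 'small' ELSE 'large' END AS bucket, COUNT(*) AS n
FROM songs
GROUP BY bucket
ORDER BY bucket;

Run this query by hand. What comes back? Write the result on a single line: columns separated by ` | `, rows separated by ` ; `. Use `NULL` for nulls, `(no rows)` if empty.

Bucket rows by duration < 288 → 'small' else 'large'; count each bucket.

large | 5 ; small | 4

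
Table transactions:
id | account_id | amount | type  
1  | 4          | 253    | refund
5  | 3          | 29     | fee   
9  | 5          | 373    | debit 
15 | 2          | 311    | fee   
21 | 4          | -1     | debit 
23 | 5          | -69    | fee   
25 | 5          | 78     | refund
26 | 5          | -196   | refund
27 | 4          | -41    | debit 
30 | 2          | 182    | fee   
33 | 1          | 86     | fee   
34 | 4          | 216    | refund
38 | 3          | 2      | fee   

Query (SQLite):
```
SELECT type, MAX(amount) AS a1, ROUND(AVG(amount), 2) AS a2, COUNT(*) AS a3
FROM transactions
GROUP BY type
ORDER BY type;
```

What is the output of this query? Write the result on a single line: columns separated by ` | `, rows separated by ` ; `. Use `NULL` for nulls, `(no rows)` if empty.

debit | 373 | 110.33 | 3 ; fee | 311 | 90.17 | 6 ; refund | 253 | 87.75 | 4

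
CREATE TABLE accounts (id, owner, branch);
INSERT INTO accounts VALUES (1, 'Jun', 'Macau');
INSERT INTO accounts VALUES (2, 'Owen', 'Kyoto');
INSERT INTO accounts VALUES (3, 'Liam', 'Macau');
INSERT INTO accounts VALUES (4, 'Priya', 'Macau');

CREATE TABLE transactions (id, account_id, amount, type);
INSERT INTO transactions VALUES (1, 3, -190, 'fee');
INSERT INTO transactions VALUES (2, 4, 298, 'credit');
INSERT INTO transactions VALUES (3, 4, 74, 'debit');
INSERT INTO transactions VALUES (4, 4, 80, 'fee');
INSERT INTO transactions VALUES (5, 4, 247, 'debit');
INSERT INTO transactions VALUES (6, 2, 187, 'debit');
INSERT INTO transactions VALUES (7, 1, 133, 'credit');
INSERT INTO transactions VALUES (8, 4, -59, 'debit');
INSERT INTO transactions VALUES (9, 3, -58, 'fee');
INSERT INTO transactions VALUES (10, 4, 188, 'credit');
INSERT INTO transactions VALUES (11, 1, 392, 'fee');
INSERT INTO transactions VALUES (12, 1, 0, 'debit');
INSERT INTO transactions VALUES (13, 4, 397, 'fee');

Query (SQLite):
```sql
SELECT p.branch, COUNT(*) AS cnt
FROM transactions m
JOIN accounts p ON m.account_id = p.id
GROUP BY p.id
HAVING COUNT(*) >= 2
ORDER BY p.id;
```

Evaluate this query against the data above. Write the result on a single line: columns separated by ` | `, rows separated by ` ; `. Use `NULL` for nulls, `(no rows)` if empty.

Join each transactions row to its accounts via account_id.
Group joined rows by accounts.id; compute COUNT(*) per group.
HAVING: keep groups with count ≥ 2.
  1: ids {7, 11, 12} → COUNT(*)=3
  2: ids {6} → COUNT(*)=1
  3: ids {1, 9} → COUNT(*)=2
  4: ids {2, 3, 4, 5, 8, 10, 13} → COUNT(*)=7

Macau | 3 ; Macau | 2 ; Macau | 7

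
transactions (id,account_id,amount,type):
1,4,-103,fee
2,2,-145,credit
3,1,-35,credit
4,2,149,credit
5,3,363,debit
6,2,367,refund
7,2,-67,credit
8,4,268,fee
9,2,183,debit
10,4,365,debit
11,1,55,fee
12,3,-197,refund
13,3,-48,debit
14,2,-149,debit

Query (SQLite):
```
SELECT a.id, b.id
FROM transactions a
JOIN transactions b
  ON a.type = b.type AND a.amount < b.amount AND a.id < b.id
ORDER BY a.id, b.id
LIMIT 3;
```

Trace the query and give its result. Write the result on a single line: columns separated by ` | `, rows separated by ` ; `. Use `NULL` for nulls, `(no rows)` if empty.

1 | 8 ; 1 | 11 ; 2 | 3

Pairs (a,b) with same type, a.amount < b.amount, a.id < b.id.
type groups: credit:{2,3,4,7} debit:{5,9,10,13,14} fee:{1,8,11} refund:{6,12}
Ordered by (a.id, b.id); first 3.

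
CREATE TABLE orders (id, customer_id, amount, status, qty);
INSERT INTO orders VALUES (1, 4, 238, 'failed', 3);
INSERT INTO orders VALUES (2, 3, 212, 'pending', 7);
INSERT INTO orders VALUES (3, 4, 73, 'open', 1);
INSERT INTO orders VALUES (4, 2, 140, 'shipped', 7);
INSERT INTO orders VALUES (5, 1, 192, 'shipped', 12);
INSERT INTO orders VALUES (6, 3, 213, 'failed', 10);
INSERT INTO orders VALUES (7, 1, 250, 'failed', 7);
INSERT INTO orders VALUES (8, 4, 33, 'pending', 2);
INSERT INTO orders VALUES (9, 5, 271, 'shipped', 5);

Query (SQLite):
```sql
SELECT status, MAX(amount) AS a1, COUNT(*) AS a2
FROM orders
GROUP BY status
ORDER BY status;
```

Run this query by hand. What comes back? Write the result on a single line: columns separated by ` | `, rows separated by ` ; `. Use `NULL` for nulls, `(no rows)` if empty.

failed | 250 | 3 ; open | 73 | 1 ; pending | 212 | 2 ; shipped | 271 | 3

Group orders by status.
Per group compute: MAX(amount), COUNT(*).
  failed: ids {1, 6, 7} → MAX(amount)=250, COUNT(*)=3
  open: ids {3} → MAX(amount)=73, COUNT(*)=1
  pending: ids {2, 8} → MAX(amount)=212, COUNT(*)=2
  shipped: ids {4, 5, 9} → MAX(amount)=271, COUNT(*)=3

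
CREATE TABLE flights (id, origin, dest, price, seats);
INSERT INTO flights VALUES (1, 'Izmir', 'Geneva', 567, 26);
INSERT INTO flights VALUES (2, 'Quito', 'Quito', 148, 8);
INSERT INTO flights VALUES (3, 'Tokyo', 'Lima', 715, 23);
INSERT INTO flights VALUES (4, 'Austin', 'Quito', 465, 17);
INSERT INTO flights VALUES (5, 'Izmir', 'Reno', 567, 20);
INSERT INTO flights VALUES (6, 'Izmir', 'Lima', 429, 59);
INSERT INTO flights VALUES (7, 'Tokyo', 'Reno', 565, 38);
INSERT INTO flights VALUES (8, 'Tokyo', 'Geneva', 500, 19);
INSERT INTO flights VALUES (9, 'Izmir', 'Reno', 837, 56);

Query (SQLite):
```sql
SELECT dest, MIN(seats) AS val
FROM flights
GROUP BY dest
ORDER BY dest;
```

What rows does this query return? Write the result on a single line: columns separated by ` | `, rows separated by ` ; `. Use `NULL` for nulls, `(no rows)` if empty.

Geneva | 19 ; Lima | 23 ; Quito | 8 ; Reno | 20

Partition flights by dest; compute MIN(seats) within each group.
  Geneva: ids {1, 8} → MIN(seats)=19
  Lima: ids {3, 6} → MIN(seats)=23
  Quito: ids {2, 4} → MIN(seats)=8
  Reno: ids {5, 7, 9} → MIN(seats)=20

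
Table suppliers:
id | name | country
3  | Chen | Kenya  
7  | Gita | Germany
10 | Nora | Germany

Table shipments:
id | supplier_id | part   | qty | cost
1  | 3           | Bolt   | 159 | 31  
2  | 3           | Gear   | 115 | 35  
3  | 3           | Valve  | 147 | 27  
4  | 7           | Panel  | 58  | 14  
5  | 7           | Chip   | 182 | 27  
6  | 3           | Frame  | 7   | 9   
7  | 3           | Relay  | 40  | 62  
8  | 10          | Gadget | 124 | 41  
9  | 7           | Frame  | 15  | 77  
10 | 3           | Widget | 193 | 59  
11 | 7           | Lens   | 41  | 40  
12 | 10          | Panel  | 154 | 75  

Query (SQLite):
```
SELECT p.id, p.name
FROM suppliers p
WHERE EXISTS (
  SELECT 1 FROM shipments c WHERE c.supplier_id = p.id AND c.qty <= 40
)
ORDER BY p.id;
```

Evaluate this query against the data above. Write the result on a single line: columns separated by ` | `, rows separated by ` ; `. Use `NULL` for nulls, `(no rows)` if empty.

3 | Chen ; 7 | Gita

For each suppliers row, check whether any shipments with matching supplier_id has qty <= 40.
Keep rows where that is true.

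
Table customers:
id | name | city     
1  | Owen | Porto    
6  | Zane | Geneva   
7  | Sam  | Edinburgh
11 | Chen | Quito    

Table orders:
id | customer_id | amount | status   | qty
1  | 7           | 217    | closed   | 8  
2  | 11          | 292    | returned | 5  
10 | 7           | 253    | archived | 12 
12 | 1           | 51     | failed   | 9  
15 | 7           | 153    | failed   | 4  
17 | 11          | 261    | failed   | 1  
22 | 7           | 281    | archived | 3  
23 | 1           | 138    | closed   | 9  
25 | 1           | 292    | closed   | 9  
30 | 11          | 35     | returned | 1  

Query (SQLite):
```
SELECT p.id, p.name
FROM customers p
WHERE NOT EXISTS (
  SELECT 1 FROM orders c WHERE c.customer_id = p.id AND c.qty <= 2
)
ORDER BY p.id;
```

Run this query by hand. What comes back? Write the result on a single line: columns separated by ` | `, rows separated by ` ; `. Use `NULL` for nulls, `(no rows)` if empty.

1 | Owen ; 6 | Zane ; 7 | Sam

For each customers row, check whether any orders with matching customer_id has qty <= 2.
Keep rows where that is false.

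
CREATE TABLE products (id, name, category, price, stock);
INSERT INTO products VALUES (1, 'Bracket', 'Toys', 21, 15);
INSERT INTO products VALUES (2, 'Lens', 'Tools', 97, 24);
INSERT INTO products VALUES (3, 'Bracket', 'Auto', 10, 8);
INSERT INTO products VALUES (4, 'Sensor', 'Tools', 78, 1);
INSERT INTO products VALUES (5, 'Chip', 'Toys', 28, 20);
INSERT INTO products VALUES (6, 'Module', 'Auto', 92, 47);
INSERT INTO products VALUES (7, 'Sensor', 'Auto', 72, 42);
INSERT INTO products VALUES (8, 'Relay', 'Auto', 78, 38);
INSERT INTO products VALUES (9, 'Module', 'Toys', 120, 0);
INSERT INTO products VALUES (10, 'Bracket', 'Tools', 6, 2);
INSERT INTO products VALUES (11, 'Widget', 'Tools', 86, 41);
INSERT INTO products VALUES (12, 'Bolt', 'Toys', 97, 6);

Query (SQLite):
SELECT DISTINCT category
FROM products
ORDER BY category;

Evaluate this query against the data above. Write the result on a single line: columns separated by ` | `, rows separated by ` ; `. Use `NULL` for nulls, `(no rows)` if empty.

Auto ; Tools ; Toys

Collect distinct category values from products.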